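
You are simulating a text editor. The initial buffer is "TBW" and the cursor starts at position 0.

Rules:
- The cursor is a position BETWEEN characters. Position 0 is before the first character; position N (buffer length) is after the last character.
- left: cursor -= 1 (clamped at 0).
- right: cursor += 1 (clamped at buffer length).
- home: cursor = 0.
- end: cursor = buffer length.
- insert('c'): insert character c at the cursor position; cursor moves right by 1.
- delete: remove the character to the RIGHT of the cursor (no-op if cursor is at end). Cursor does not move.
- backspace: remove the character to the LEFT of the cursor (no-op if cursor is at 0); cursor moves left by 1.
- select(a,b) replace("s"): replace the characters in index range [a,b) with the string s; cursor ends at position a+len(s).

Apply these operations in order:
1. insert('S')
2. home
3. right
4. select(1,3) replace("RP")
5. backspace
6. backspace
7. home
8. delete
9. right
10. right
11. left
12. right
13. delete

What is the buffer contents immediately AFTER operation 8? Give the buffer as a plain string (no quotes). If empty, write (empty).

Answer: W

Derivation:
After op 1 (insert('S')): buf='STBW' cursor=1
After op 2 (home): buf='STBW' cursor=0
After op 3 (right): buf='STBW' cursor=1
After op 4 (select(1,3) replace("RP")): buf='SRPW' cursor=3
After op 5 (backspace): buf='SRW' cursor=2
After op 6 (backspace): buf='SW' cursor=1
After op 7 (home): buf='SW' cursor=0
After op 8 (delete): buf='W' cursor=0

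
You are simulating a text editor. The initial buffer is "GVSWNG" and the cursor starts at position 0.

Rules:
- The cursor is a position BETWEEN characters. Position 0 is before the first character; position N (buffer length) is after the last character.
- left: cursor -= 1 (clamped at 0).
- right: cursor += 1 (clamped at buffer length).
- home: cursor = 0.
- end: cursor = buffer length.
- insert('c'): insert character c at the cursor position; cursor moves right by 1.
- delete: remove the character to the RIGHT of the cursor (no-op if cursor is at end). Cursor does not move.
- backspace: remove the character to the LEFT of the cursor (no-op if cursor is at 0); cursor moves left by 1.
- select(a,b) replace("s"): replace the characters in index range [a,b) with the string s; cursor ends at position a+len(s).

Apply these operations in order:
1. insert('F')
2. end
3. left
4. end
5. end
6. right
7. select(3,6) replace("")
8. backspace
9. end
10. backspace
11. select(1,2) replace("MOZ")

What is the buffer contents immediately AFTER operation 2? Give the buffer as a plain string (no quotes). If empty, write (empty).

After op 1 (insert('F')): buf='FGVSWNG' cursor=1
After op 2 (end): buf='FGVSWNG' cursor=7

Answer: FGVSWNG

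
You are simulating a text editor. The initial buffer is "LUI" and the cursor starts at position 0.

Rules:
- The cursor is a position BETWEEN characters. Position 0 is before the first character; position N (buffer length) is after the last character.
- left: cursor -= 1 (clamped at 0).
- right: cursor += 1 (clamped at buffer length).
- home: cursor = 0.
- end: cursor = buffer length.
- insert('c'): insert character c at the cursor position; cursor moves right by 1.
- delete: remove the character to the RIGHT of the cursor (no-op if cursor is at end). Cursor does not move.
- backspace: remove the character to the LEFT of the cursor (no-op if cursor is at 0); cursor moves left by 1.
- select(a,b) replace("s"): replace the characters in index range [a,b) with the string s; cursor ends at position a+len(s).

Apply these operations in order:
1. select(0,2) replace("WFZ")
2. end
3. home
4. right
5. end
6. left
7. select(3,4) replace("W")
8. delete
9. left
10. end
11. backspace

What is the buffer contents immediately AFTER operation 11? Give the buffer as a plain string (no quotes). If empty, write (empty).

After op 1 (select(0,2) replace("WFZ")): buf='WFZI' cursor=3
After op 2 (end): buf='WFZI' cursor=4
After op 3 (home): buf='WFZI' cursor=0
After op 4 (right): buf='WFZI' cursor=1
After op 5 (end): buf='WFZI' cursor=4
After op 6 (left): buf='WFZI' cursor=3
After op 7 (select(3,4) replace("W")): buf='WFZW' cursor=4
After op 8 (delete): buf='WFZW' cursor=4
After op 9 (left): buf='WFZW' cursor=3
After op 10 (end): buf='WFZW' cursor=4
After op 11 (backspace): buf='WFZ' cursor=3

Answer: WFZ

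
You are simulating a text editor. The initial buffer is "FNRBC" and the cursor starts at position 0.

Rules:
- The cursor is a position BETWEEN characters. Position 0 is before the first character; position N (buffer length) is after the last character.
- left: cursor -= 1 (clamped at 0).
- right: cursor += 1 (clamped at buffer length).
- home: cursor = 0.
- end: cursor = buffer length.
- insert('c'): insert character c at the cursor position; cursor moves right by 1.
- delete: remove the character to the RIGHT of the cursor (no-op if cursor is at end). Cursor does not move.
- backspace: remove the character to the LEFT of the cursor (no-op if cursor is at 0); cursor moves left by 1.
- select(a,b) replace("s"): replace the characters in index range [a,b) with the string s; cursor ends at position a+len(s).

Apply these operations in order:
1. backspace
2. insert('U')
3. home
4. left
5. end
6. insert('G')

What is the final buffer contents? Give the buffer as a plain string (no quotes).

After op 1 (backspace): buf='FNRBC' cursor=0
After op 2 (insert('U')): buf='UFNRBC' cursor=1
After op 3 (home): buf='UFNRBC' cursor=0
After op 4 (left): buf='UFNRBC' cursor=0
After op 5 (end): buf='UFNRBC' cursor=6
After op 6 (insert('G')): buf='UFNRBCG' cursor=7

Answer: UFNRBCG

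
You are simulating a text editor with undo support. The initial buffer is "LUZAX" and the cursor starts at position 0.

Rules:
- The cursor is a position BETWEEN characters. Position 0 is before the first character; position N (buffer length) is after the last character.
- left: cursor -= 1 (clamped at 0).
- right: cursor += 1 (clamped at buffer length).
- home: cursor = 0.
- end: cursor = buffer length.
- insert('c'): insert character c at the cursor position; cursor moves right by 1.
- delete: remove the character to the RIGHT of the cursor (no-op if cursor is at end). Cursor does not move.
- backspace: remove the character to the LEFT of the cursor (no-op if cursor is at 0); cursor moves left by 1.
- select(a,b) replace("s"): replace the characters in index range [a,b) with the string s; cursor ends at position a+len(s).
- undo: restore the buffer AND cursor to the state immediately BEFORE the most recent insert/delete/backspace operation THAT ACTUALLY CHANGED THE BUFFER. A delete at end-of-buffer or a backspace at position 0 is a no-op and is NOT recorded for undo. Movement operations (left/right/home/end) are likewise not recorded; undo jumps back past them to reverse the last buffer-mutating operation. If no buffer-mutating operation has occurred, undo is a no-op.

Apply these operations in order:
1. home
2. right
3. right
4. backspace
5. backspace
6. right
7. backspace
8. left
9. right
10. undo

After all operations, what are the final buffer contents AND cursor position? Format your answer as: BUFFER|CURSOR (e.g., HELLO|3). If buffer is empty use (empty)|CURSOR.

Answer: ZAX|1

Derivation:
After op 1 (home): buf='LUZAX' cursor=0
After op 2 (right): buf='LUZAX' cursor=1
After op 3 (right): buf='LUZAX' cursor=2
After op 4 (backspace): buf='LZAX' cursor=1
After op 5 (backspace): buf='ZAX' cursor=0
After op 6 (right): buf='ZAX' cursor=1
After op 7 (backspace): buf='AX' cursor=0
After op 8 (left): buf='AX' cursor=0
After op 9 (right): buf='AX' cursor=1
After op 10 (undo): buf='ZAX' cursor=1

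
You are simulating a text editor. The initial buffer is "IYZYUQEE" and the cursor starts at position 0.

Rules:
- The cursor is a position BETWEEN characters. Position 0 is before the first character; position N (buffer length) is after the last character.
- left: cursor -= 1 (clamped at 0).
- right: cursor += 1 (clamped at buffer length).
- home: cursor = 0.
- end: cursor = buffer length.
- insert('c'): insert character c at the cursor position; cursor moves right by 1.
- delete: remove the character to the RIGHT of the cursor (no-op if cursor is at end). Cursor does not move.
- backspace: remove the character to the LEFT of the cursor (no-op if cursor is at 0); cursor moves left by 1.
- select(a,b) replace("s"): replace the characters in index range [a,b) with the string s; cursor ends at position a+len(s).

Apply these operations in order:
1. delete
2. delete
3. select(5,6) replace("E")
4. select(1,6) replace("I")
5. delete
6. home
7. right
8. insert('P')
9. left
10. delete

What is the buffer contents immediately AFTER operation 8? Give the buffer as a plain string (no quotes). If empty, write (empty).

Answer: ZPI

Derivation:
After op 1 (delete): buf='YZYUQEE' cursor=0
After op 2 (delete): buf='ZYUQEE' cursor=0
After op 3 (select(5,6) replace("E")): buf='ZYUQEE' cursor=6
After op 4 (select(1,6) replace("I")): buf='ZI' cursor=2
After op 5 (delete): buf='ZI' cursor=2
After op 6 (home): buf='ZI' cursor=0
After op 7 (right): buf='ZI' cursor=1
After op 8 (insert('P')): buf='ZPI' cursor=2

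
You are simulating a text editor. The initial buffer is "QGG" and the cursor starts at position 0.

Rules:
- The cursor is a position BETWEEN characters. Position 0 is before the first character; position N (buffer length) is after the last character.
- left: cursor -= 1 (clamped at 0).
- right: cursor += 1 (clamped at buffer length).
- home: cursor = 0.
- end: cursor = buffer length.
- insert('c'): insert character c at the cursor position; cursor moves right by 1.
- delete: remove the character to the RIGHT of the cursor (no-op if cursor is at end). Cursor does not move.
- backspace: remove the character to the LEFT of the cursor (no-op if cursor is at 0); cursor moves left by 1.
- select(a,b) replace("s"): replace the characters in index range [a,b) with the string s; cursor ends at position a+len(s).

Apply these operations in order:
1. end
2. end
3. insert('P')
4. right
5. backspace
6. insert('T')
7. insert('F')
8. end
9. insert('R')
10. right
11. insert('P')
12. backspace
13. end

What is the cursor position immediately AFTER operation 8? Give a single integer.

Answer: 5

Derivation:
After op 1 (end): buf='QGG' cursor=3
After op 2 (end): buf='QGG' cursor=3
After op 3 (insert('P')): buf='QGGP' cursor=4
After op 4 (right): buf='QGGP' cursor=4
After op 5 (backspace): buf='QGG' cursor=3
After op 6 (insert('T')): buf='QGGT' cursor=4
After op 7 (insert('F')): buf='QGGTF' cursor=5
After op 8 (end): buf='QGGTF' cursor=5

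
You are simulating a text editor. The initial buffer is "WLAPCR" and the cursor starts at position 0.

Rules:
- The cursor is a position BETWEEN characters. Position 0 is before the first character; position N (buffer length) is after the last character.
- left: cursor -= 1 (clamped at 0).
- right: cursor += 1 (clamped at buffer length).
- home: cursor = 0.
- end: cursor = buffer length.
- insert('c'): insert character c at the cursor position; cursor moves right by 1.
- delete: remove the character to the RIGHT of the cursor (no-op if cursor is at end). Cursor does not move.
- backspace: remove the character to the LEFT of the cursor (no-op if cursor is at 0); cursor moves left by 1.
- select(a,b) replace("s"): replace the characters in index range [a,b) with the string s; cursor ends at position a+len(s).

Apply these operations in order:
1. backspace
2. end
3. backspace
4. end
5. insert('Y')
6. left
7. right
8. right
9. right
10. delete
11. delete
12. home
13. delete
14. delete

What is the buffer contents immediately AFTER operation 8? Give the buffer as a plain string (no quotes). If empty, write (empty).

Answer: WLAPCY

Derivation:
After op 1 (backspace): buf='WLAPCR' cursor=0
After op 2 (end): buf='WLAPCR' cursor=6
After op 3 (backspace): buf='WLAPC' cursor=5
After op 4 (end): buf='WLAPC' cursor=5
After op 5 (insert('Y')): buf='WLAPCY' cursor=6
After op 6 (left): buf='WLAPCY' cursor=5
After op 7 (right): buf='WLAPCY' cursor=6
After op 8 (right): buf='WLAPCY' cursor=6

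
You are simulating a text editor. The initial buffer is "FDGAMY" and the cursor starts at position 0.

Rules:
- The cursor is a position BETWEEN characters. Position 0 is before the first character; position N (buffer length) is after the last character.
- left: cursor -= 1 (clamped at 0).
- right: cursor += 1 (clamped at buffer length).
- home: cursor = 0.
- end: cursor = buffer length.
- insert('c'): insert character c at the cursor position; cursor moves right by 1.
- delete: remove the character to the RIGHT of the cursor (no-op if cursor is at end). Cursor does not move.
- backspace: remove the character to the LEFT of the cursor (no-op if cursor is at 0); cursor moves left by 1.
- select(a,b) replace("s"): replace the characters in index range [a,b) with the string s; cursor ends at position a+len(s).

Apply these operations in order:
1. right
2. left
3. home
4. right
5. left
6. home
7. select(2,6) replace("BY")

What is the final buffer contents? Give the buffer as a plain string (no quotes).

After op 1 (right): buf='FDGAMY' cursor=1
After op 2 (left): buf='FDGAMY' cursor=0
After op 3 (home): buf='FDGAMY' cursor=0
After op 4 (right): buf='FDGAMY' cursor=1
After op 5 (left): buf='FDGAMY' cursor=0
After op 6 (home): buf='FDGAMY' cursor=0
After op 7 (select(2,6) replace("BY")): buf='FDBY' cursor=4

Answer: FDBY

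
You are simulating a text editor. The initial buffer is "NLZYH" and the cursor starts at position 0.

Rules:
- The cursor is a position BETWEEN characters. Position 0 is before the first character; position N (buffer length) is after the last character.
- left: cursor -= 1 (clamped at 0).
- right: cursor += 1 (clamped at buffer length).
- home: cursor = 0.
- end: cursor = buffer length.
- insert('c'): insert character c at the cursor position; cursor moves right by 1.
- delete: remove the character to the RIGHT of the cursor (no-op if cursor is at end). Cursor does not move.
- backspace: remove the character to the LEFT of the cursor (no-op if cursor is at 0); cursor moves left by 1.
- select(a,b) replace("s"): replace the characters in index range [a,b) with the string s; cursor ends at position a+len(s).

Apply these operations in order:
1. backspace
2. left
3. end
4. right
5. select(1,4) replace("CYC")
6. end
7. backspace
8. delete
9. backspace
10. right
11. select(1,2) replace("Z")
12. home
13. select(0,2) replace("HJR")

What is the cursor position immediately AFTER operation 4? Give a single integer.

After op 1 (backspace): buf='NLZYH' cursor=0
After op 2 (left): buf='NLZYH' cursor=0
After op 3 (end): buf='NLZYH' cursor=5
After op 4 (right): buf='NLZYH' cursor=5

Answer: 5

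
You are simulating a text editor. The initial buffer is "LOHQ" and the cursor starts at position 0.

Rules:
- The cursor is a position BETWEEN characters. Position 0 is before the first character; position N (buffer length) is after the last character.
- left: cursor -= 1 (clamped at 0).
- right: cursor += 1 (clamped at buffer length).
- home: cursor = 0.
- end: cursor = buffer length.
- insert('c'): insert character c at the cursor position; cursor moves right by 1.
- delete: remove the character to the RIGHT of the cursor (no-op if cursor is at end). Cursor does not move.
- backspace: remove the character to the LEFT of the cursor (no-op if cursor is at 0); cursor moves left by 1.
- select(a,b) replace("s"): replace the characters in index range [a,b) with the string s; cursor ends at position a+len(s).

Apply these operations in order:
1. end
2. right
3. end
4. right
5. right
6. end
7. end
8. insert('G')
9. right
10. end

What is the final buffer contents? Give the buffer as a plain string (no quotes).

After op 1 (end): buf='LOHQ' cursor=4
After op 2 (right): buf='LOHQ' cursor=4
After op 3 (end): buf='LOHQ' cursor=4
After op 4 (right): buf='LOHQ' cursor=4
After op 5 (right): buf='LOHQ' cursor=4
After op 6 (end): buf='LOHQ' cursor=4
After op 7 (end): buf='LOHQ' cursor=4
After op 8 (insert('G')): buf='LOHQG' cursor=5
After op 9 (right): buf='LOHQG' cursor=5
After op 10 (end): buf='LOHQG' cursor=5

Answer: LOHQG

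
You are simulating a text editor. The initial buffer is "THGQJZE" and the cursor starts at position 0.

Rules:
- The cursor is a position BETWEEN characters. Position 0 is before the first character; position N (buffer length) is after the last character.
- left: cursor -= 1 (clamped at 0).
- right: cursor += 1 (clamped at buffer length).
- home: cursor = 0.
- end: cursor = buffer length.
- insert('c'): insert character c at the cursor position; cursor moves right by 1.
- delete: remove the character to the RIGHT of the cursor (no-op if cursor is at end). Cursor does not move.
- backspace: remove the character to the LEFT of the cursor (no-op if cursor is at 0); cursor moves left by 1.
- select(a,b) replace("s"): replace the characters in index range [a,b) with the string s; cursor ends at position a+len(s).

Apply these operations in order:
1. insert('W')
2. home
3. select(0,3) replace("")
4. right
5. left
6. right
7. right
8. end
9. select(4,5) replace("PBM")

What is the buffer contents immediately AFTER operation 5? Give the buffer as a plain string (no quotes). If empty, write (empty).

After op 1 (insert('W')): buf='WTHGQJZE' cursor=1
After op 2 (home): buf='WTHGQJZE' cursor=0
After op 3 (select(0,3) replace("")): buf='GQJZE' cursor=0
After op 4 (right): buf='GQJZE' cursor=1
After op 5 (left): buf='GQJZE' cursor=0

Answer: GQJZE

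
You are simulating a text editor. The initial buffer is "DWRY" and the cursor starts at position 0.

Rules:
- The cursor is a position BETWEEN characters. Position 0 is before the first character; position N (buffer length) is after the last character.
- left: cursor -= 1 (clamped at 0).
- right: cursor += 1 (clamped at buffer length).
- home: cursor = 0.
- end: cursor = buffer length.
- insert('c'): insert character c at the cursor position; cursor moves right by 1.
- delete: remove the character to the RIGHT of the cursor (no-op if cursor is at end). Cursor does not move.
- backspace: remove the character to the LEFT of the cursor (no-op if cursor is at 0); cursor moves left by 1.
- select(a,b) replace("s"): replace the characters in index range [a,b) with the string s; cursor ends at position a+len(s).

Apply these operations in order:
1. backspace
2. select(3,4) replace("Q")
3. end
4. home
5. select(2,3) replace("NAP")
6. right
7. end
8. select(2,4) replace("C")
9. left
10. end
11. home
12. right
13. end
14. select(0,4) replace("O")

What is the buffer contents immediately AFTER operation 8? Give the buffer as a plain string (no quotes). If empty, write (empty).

After op 1 (backspace): buf='DWRY' cursor=0
After op 2 (select(3,4) replace("Q")): buf='DWRQ' cursor=4
After op 3 (end): buf='DWRQ' cursor=4
After op 4 (home): buf='DWRQ' cursor=0
After op 5 (select(2,3) replace("NAP")): buf='DWNAPQ' cursor=5
After op 6 (right): buf='DWNAPQ' cursor=6
After op 7 (end): buf='DWNAPQ' cursor=6
After op 8 (select(2,4) replace("C")): buf='DWCPQ' cursor=3

Answer: DWCPQ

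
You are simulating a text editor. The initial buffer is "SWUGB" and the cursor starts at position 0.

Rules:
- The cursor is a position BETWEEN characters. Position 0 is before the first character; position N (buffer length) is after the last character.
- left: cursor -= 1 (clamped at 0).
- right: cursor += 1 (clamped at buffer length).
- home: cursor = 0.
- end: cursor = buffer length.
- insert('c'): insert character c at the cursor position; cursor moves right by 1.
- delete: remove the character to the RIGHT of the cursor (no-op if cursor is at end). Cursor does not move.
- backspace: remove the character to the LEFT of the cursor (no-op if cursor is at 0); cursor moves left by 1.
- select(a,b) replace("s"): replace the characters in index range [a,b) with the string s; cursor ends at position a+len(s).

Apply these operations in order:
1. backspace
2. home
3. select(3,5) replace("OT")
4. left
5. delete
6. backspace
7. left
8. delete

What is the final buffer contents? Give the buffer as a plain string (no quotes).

After op 1 (backspace): buf='SWUGB' cursor=0
After op 2 (home): buf='SWUGB' cursor=0
After op 3 (select(3,5) replace("OT")): buf='SWUOT' cursor=5
After op 4 (left): buf='SWUOT' cursor=4
After op 5 (delete): buf='SWUO' cursor=4
After op 6 (backspace): buf='SWU' cursor=3
After op 7 (left): buf='SWU' cursor=2
After op 8 (delete): buf='SW' cursor=2

Answer: SW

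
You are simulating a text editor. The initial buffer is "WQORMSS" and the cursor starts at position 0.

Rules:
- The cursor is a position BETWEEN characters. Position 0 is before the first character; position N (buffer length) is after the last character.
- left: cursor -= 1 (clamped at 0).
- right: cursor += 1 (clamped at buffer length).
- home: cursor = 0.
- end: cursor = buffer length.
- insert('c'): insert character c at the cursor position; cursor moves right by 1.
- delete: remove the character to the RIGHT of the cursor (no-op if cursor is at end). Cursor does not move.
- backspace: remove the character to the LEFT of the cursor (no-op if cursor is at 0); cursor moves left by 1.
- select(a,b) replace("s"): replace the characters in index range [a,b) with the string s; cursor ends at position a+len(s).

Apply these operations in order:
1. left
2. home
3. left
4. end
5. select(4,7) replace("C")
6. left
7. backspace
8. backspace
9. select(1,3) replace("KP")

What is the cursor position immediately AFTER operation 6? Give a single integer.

After op 1 (left): buf='WQORMSS' cursor=0
After op 2 (home): buf='WQORMSS' cursor=0
After op 3 (left): buf='WQORMSS' cursor=0
After op 4 (end): buf='WQORMSS' cursor=7
After op 5 (select(4,7) replace("C")): buf='WQORC' cursor=5
After op 6 (left): buf='WQORC' cursor=4

Answer: 4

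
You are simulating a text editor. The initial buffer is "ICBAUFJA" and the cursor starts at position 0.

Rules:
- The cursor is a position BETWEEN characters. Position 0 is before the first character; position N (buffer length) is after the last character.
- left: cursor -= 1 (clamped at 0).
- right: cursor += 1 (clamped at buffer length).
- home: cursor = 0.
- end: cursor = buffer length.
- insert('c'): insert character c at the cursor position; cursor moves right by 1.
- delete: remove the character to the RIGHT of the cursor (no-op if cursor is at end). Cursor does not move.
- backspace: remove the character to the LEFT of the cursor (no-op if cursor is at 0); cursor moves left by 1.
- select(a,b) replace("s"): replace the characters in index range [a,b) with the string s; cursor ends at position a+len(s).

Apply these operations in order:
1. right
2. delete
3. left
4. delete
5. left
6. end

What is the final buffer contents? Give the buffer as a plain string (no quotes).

After op 1 (right): buf='ICBAUFJA' cursor=1
After op 2 (delete): buf='IBAUFJA' cursor=1
After op 3 (left): buf='IBAUFJA' cursor=0
After op 4 (delete): buf='BAUFJA' cursor=0
After op 5 (left): buf='BAUFJA' cursor=0
After op 6 (end): buf='BAUFJA' cursor=6

Answer: BAUFJA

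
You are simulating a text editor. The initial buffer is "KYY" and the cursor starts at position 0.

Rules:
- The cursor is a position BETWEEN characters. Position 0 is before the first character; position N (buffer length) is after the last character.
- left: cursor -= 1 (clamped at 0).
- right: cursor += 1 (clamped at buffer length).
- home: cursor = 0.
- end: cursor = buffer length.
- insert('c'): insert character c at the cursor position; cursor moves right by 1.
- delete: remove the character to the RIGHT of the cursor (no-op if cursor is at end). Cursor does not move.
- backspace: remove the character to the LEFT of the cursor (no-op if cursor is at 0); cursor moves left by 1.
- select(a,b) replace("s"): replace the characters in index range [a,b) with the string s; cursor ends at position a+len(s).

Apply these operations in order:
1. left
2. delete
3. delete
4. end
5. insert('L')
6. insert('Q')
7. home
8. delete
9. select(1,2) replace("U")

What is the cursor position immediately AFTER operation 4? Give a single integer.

Answer: 1

Derivation:
After op 1 (left): buf='KYY' cursor=0
After op 2 (delete): buf='YY' cursor=0
After op 3 (delete): buf='Y' cursor=0
After op 4 (end): buf='Y' cursor=1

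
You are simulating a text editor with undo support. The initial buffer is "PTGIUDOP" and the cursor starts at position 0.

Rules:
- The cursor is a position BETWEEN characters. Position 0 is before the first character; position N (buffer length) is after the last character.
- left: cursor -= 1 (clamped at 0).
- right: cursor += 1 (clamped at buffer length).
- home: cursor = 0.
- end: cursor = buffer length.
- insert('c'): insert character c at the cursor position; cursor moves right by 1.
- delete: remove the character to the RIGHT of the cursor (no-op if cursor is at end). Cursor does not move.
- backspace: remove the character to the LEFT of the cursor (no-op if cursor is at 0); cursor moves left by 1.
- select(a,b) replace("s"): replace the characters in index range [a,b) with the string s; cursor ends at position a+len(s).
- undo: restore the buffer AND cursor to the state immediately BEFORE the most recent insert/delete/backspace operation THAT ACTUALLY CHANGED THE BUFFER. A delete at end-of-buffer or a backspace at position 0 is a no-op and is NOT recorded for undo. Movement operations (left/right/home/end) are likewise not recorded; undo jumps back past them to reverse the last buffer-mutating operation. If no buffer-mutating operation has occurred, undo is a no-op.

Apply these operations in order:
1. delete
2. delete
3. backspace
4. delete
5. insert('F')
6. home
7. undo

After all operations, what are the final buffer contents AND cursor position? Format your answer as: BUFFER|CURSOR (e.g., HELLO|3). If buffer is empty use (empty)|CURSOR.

Answer: IUDOP|0

Derivation:
After op 1 (delete): buf='TGIUDOP' cursor=0
After op 2 (delete): buf='GIUDOP' cursor=0
After op 3 (backspace): buf='GIUDOP' cursor=0
After op 4 (delete): buf='IUDOP' cursor=0
After op 5 (insert('F')): buf='FIUDOP' cursor=1
After op 6 (home): buf='FIUDOP' cursor=0
After op 7 (undo): buf='IUDOP' cursor=0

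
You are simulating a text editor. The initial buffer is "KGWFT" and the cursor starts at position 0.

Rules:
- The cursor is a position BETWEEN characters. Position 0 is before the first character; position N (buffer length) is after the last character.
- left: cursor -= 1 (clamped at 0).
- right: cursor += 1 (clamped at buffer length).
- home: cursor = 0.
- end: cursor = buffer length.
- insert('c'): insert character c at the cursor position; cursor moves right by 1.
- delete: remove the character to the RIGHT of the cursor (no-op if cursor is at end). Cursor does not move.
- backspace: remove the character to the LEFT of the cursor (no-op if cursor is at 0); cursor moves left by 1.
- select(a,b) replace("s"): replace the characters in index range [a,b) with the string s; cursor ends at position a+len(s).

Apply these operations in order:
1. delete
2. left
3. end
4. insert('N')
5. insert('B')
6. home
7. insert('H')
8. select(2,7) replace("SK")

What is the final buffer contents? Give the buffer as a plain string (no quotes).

Answer: HGSK

Derivation:
After op 1 (delete): buf='GWFT' cursor=0
After op 2 (left): buf='GWFT' cursor=0
After op 3 (end): buf='GWFT' cursor=4
After op 4 (insert('N')): buf='GWFTN' cursor=5
After op 5 (insert('B')): buf='GWFTNB' cursor=6
After op 6 (home): buf='GWFTNB' cursor=0
After op 7 (insert('H')): buf='HGWFTNB' cursor=1
After op 8 (select(2,7) replace("SK")): buf='HGSK' cursor=4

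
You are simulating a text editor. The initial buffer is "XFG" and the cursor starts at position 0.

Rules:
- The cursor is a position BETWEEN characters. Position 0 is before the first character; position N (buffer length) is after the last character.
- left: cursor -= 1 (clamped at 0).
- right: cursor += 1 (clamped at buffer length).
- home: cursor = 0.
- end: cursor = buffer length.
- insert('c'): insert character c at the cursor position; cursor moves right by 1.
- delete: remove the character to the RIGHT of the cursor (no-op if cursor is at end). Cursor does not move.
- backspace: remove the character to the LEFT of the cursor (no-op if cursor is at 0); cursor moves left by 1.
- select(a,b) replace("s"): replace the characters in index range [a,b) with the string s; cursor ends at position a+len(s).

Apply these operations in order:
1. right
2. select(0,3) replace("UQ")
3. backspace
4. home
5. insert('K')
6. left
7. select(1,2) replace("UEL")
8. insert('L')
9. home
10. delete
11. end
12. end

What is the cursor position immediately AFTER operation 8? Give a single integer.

After op 1 (right): buf='XFG' cursor=1
After op 2 (select(0,3) replace("UQ")): buf='UQ' cursor=2
After op 3 (backspace): buf='U' cursor=1
After op 4 (home): buf='U' cursor=0
After op 5 (insert('K')): buf='KU' cursor=1
After op 6 (left): buf='KU' cursor=0
After op 7 (select(1,2) replace("UEL")): buf='KUEL' cursor=4
After op 8 (insert('L')): buf='KUELL' cursor=5

Answer: 5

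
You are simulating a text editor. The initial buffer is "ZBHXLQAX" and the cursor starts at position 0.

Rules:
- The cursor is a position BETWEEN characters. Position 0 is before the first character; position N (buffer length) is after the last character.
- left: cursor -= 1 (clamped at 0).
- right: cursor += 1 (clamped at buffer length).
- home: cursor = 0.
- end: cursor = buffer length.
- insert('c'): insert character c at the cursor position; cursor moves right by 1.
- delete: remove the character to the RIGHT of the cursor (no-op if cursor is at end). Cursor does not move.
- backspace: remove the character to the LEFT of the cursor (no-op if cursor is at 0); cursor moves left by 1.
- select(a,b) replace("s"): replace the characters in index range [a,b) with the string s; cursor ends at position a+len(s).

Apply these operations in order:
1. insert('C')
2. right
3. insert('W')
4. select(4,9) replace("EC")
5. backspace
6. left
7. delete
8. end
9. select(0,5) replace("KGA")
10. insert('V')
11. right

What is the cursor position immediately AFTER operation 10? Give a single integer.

Answer: 4

Derivation:
After op 1 (insert('C')): buf='CZBHXLQAX' cursor=1
After op 2 (right): buf='CZBHXLQAX' cursor=2
After op 3 (insert('W')): buf='CZWBHXLQAX' cursor=3
After op 4 (select(4,9) replace("EC")): buf='CZWBECX' cursor=6
After op 5 (backspace): buf='CZWBEX' cursor=5
After op 6 (left): buf='CZWBEX' cursor=4
After op 7 (delete): buf='CZWBX' cursor=4
After op 8 (end): buf='CZWBX' cursor=5
After op 9 (select(0,5) replace("KGA")): buf='KGA' cursor=3
After op 10 (insert('V')): buf='KGAV' cursor=4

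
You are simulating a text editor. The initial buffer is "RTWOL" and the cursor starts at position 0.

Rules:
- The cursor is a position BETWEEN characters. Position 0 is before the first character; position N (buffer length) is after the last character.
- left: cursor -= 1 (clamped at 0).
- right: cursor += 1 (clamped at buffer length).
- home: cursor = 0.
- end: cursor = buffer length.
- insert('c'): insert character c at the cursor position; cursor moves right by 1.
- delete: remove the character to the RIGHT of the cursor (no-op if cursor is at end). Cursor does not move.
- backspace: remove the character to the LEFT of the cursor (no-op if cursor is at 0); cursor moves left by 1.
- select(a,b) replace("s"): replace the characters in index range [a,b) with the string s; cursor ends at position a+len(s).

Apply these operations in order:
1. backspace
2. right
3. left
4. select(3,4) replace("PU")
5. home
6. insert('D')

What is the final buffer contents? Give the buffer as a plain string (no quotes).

Answer: DRTWPUL

Derivation:
After op 1 (backspace): buf='RTWOL' cursor=0
After op 2 (right): buf='RTWOL' cursor=1
After op 3 (left): buf='RTWOL' cursor=0
After op 4 (select(3,4) replace("PU")): buf='RTWPUL' cursor=5
After op 5 (home): buf='RTWPUL' cursor=0
After op 6 (insert('D')): buf='DRTWPUL' cursor=1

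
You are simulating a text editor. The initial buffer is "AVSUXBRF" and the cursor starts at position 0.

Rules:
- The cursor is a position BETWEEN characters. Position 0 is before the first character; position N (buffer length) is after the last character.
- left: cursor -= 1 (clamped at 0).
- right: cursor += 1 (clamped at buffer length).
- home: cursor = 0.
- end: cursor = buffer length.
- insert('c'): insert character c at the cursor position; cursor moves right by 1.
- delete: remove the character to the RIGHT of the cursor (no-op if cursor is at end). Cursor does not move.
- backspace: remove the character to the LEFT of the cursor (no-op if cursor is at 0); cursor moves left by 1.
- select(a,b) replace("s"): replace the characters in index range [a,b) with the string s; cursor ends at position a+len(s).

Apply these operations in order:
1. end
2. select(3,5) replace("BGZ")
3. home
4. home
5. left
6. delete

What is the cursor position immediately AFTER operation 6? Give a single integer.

Answer: 0

Derivation:
After op 1 (end): buf='AVSUXBRF' cursor=8
After op 2 (select(3,5) replace("BGZ")): buf='AVSBGZBRF' cursor=6
After op 3 (home): buf='AVSBGZBRF' cursor=0
After op 4 (home): buf='AVSBGZBRF' cursor=0
After op 5 (left): buf='AVSBGZBRF' cursor=0
After op 6 (delete): buf='VSBGZBRF' cursor=0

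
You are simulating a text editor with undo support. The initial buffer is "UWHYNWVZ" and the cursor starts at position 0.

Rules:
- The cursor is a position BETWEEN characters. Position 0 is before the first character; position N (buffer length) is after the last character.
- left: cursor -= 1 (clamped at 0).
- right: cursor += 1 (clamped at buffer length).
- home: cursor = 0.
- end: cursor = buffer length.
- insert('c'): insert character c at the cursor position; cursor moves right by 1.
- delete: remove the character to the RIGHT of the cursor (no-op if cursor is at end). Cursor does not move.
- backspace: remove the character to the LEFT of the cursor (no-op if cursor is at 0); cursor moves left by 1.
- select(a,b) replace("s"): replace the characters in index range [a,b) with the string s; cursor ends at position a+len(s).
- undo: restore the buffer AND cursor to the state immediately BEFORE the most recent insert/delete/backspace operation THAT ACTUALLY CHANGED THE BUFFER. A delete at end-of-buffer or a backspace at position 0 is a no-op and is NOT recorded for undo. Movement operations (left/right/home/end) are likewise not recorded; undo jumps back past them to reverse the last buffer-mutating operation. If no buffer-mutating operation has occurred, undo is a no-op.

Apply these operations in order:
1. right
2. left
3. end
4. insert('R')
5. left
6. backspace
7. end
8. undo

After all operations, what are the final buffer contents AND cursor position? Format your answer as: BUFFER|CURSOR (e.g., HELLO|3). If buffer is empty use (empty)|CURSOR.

After op 1 (right): buf='UWHYNWVZ' cursor=1
After op 2 (left): buf='UWHYNWVZ' cursor=0
After op 3 (end): buf='UWHYNWVZ' cursor=8
After op 4 (insert('R')): buf='UWHYNWVZR' cursor=9
After op 5 (left): buf='UWHYNWVZR' cursor=8
After op 6 (backspace): buf='UWHYNWVR' cursor=7
After op 7 (end): buf='UWHYNWVR' cursor=8
After op 8 (undo): buf='UWHYNWVZR' cursor=8

Answer: UWHYNWVZR|8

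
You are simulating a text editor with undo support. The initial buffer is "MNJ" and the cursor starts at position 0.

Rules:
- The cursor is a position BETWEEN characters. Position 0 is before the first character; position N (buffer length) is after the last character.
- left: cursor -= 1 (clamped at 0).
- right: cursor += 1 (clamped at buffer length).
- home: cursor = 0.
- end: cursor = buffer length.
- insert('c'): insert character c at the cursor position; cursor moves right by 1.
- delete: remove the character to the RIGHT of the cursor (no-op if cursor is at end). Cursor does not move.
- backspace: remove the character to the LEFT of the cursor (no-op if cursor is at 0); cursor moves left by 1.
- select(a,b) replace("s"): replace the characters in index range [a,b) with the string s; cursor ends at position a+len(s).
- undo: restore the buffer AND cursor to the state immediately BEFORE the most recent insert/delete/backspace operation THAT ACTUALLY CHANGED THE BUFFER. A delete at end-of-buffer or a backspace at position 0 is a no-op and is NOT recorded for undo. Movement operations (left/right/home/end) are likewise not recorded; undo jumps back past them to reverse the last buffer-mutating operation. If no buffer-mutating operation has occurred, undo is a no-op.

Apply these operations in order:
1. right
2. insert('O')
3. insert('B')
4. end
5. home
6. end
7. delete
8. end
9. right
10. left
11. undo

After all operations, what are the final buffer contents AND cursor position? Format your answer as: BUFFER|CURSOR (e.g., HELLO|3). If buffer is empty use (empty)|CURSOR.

After op 1 (right): buf='MNJ' cursor=1
After op 2 (insert('O')): buf='MONJ' cursor=2
After op 3 (insert('B')): buf='MOBNJ' cursor=3
After op 4 (end): buf='MOBNJ' cursor=5
After op 5 (home): buf='MOBNJ' cursor=0
After op 6 (end): buf='MOBNJ' cursor=5
After op 7 (delete): buf='MOBNJ' cursor=5
After op 8 (end): buf='MOBNJ' cursor=5
After op 9 (right): buf='MOBNJ' cursor=5
After op 10 (left): buf='MOBNJ' cursor=4
After op 11 (undo): buf='MONJ' cursor=2

Answer: MONJ|2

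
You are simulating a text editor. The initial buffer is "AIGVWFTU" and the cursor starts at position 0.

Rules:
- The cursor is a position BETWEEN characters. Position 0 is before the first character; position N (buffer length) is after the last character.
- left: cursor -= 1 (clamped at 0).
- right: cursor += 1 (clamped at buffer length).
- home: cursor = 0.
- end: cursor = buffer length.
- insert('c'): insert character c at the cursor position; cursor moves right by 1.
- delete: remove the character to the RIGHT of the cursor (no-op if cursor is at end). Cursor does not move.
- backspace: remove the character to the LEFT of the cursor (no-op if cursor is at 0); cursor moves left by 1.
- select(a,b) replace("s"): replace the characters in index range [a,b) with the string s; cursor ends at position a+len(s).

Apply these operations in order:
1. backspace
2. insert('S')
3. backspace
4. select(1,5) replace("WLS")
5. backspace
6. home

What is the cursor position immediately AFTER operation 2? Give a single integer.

Answer: 1

Derivation:
After op 1 (backspace): buf='AIGVWFTU' cursor=0
After op 2 (insert('S')): buf='SAIGVWFTU' cursor=1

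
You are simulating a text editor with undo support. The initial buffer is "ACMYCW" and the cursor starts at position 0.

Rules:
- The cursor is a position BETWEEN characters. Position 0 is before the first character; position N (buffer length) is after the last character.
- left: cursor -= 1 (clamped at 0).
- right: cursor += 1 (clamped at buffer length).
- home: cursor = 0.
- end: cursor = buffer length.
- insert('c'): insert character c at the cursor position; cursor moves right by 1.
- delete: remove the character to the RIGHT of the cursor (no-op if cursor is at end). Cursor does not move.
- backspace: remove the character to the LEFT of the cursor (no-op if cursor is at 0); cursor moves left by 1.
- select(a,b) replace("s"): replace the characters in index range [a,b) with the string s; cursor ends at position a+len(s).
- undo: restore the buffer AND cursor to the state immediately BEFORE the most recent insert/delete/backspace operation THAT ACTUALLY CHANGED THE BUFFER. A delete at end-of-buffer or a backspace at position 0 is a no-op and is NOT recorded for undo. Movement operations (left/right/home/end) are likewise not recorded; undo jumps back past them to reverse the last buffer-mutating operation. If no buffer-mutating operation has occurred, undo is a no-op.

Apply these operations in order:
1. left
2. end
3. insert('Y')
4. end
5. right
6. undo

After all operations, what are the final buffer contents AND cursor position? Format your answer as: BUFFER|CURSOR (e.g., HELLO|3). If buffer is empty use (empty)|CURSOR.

After op 1 (left): buf='ACMYCW' cursor=0
After op 2 (end): buf='ACMYCW' cursor=6
After op 3 (insert('Y')): buf='ACMYCWY' cursor=7
After op 4 (end): buf='ACMYCWY' cursor=7
After op 5 (right): buf='ACMYCWY' cursor=7
After op 6 (undo): buf='ACMYCW' cursor=6

Answer: ACMYCW|6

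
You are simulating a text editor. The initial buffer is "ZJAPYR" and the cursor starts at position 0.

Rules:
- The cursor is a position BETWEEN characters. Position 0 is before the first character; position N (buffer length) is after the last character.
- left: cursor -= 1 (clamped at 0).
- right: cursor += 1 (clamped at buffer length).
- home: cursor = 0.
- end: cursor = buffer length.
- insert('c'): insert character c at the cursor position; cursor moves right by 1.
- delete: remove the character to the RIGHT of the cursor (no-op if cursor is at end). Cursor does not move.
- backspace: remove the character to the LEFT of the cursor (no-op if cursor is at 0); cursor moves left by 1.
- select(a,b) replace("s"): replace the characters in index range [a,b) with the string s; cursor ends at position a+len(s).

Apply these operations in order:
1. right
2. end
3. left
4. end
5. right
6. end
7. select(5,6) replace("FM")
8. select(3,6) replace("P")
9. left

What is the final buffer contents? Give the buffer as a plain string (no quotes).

After op 1 (right): buf='ZJAPYR' cursor=1
After op 2 (end): buf='ZJAPYR' cursor=6
After op 3 (left): buf='ZJAPYR' cursor=5
After op 4 (end): buf='ZJAPYR' cursor=6
After op 5 (right): buf='ZJAPYR' cursor=6
After op 6 (end): buf='ZJAPYR' cursor=6
After op 7 (select(5,6) replace("FM")): buf='ZJAPYFM' cursor=7
After op 8 (select(3,6) replace("P")): buf='ZJAPM' cursor=4
After op 9 (left): buf='ZJAPM' cursor=3

Answer: ZJAPM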